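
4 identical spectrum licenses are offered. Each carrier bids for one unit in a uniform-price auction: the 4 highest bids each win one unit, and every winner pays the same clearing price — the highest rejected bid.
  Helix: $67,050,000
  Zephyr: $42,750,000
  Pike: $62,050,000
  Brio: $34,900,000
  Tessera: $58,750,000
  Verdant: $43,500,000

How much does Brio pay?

Brio pays $0

Ordering the bids: 67,050,000 (Helix), 62,050,000 (Pike), 58,750,000 (Tessera), 43,500,000 (Verdant), 42,750,000 (Zephyr), 34,900,000 (Brio)
Top 4: Helix, Pike, Tessera, Verdant.
Clearing price = highest rejected bid = $42,750,000.
Brio does not win → pays $0.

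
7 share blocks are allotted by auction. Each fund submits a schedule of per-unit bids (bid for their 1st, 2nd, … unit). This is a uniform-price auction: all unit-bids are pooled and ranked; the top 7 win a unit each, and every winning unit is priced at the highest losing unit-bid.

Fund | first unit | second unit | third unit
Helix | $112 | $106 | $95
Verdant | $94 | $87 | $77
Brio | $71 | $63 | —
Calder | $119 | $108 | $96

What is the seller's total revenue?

Merging the schedules and taking the best 7: 119 (Calder-1), 112 (Helix-1), 108 (Calder-2), 106 (Helix-2), 96 (Calder-3), 95 (Helix-3), 94 (Verdant-1)
Highest rejected unit-bid = $87.
Allocation: Calder 3, Helix 3, Verdant 1. Every unit priced at $87.
Revenue = 7 × 87 = $609.

Total revenue: $609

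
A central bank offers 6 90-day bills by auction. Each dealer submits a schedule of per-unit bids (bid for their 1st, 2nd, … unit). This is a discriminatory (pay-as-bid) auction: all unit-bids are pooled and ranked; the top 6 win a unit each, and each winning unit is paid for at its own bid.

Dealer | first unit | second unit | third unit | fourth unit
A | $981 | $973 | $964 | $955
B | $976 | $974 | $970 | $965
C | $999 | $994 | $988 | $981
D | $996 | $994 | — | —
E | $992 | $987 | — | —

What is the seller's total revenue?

Total revenue: $5,963

Pooled unit-bids ranked (top 6): 999 (C-1), 996 (D-1), 994 (C-2), 994 (D-2), 992 (E-1), 988 (C-3)
Next rejected bid: $987 (not a price — pay-as-bid).
Each winning unit pays its own bid.
Revenue = 999 + 996 + 994 + 994 + 992 + 988 = $5,963.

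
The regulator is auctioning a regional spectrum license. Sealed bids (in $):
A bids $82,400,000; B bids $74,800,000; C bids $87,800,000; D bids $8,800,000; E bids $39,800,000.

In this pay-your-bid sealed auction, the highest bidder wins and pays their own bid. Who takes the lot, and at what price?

Bids ranked: 87,800,000 (C) > 82,400,000 (A) > 74,800,000 (B) > 39,800,000 (E) > 8,800,000 (D)
C has the highest bid and pays exactly that: $87,800,000.

C pays $87,800,000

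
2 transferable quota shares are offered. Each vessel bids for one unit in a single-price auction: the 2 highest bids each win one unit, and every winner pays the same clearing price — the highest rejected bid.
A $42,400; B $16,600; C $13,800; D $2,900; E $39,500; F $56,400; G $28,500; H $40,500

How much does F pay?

F pays $40,500

Ordering the bids: 56,400 (F), 42,400 (A), 40,500 (H), 39,500 (E), …
The 2 highest are F, A.
First losing bid is H's $40,500, which sets the uniform price.
F wins → pays $40,500.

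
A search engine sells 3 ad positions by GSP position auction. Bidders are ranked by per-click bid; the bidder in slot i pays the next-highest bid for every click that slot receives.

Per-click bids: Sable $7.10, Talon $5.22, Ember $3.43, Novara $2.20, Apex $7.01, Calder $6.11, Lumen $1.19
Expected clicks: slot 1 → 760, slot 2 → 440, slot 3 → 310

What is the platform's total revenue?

Ranked by bid: $7.10 (Sable) > $7.01 (Apex) > $6.11 (Calder) > $5.22 (Talon) > …
Slot 1: Sable pays $7.01 × 760 = $5327.60
Slot 2: Apex pays $6.11 × 440 = $2688.40
Slot 3: Calder pays $5.22 × 310 = $1618.20
Total = $9634.20

Total revenue: $9634.20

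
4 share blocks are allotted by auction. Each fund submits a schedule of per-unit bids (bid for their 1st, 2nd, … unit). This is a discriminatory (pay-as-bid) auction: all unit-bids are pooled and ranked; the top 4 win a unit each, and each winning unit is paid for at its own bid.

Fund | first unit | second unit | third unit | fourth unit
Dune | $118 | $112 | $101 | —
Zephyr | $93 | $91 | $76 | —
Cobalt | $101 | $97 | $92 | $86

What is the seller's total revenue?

Total revenue: $432

Pooled unit-bids ranked (top 4): 118 (Dune-1), 112 (Dune-2), 101 (Dune-3), 101 (Cobalt-1)
Next rejected bid: $97 (not a price — pay-as-bid).
Each winning unit pays its own bid.
Revenue = 118 + 112 + 101 + 101 = $432.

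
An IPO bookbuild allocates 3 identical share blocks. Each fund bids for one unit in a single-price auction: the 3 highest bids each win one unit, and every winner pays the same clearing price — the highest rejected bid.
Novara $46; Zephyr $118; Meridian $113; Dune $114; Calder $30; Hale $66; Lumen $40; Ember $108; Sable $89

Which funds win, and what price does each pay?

Ordering the bids: 118 (Zephyr), 114 (Dune), 113 (Meridian), 108 (Ember), 89 (Sable), …
Top 3: Zephyr, Dune, Meridian.
Highest unsuccessful bid: $108 → clearing price.

Zephyr, Dune, Meridian; each pays $108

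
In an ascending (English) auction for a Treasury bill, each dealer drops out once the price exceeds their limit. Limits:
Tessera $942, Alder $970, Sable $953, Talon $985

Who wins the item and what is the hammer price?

Talon wins at $970

Open ascending-bid auction: the price rises until one bidder remains; the winner pays the price at which the last rival dropped out.
Sorting limits: 985 (Talon) > 970 (Alder) > 953 (Sable) > 942 (Tessera)
Once the price passes $970, only Talon is left; the hammer falls at Alder's limit of $970.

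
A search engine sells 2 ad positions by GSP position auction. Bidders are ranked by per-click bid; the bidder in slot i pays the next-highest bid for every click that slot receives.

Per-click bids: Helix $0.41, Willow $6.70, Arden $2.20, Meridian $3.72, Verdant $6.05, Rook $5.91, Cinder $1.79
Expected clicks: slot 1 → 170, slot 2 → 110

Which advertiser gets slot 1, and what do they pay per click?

Willow; $6.05 per click

Sorting advertisers: $6.70 (Willow) > $6.05 (Verdant) > $5.91 (Rook) > …
Slot 1 goes to the first-ranked bidder, Willow, who pays the next bid down: $6.05/click.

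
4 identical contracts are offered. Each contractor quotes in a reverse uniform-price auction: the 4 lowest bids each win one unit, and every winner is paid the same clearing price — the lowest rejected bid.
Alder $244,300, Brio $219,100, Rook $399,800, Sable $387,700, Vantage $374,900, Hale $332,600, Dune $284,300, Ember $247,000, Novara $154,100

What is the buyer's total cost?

Total cost: $1,137,200

Sorting: 154,100 (Novara), 219,100 (Brio), 244,300 (Alder), 247,000 (Ember), 284,300 (Dune), 332,600 (Hale), …
Lowest 4: Novara, Brio, Alder, Ember.
First losing bid is Dune's $284,300, which sets the uniform price.
Total cost = 4 × $284,300 = $1,137,200.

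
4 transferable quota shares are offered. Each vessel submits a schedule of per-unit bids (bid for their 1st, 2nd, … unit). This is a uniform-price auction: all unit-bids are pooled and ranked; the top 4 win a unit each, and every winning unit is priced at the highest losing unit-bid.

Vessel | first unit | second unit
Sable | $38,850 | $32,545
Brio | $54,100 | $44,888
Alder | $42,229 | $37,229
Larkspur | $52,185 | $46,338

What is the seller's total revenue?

Total revenue: $168,916

All unit-bids, highest first — top 4: 54,100 (Brio-1), 52,185 (Larkspur-1), 46,338 (Larkspur-2), 44,888 (Brio-2)
Highest rejected unit-bid = $42,229.
Allocation: Brio 2, Larkspur 2. Every unit priced at $42,229.
Revenue = 4 × 42,229 = $168,916.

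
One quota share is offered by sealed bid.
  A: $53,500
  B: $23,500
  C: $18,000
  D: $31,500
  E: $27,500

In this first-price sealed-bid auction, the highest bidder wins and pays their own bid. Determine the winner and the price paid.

A pays $53,500

Rule: the highest bidder wins and pays their own bid.
Bids ranked: 53,500 (A) > 31,500 (D) > 27,500 (E) > 23,500 (B) > 18,000 (C)
First-price: A pays what they bid, $53,500.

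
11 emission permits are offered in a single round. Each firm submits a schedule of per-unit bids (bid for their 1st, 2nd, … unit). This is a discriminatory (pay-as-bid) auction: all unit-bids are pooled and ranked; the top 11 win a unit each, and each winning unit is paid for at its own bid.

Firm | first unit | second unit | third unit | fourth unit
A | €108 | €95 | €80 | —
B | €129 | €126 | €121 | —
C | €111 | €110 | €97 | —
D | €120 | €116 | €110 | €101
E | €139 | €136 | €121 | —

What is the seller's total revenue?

Total revenue: €1,339

All unit-bids, highest first — top 11: 139 (E-1), 136 (E-2), 129 (B-1), 126 (B-2), 121 (B-3), 121 (E-3), 120 (D-1), 116 (D-2), 111 (C-1), 110 (C-2), 110 (D-3)
Next rejected bid: €108 (not a price — pay-as-bid).
Each winning unit pays its own bid.
Revenue = 139 + 136 + 129 + 126 + 121 + 121 + 120 + 116 + 111 + 110 + 110 = €1,339.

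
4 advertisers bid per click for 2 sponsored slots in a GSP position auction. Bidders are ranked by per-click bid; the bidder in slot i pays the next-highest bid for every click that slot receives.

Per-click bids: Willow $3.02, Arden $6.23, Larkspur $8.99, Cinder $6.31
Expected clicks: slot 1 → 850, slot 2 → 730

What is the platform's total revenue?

Ranked by bid: $8.99 (Larkspur) > $6.31 (Cinder) > $6.23 (Arden) > …
Slot 1: Larkspur pays $6.31 × 850 = $5363.50
Slot 2: Cinder pays $6.23 × 730 = $4547.90
Total = $9911.40

Total revenue: $9911.40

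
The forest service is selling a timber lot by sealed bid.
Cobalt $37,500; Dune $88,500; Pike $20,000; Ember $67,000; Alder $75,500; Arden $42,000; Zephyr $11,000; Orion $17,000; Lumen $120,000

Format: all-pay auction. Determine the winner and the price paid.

Lumen pays $120,000

All-pay auction: the highest bidder wins the item, but every bidder pays their own bid.
Bids ranked: 120,000 (Lumen) > 88,500 (Dune) > 75,500 (Alder) > 67,000 (Ember) > 42,000 (Arden) > 37,500 (Cobalt) > …
Lumen is highest and takes the item; every bidder forfeits their bid.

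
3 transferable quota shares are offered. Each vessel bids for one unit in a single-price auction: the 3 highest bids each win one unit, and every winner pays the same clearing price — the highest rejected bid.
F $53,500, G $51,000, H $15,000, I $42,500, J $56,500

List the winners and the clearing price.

Ordering the bids: 56,500 (J), 53,500 (F), 51,000 (G), 42,500 (I), 15,000 (H)
Winners (3 units): J, F, G.
Highest unsuccessful bid: $42,500 → clearing price.

J, F, G; each pays $42,500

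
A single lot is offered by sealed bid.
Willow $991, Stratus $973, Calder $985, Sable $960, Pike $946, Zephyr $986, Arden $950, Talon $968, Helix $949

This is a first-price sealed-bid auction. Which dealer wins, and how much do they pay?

Willow pays $991

Sorting bids: 991 (Willow) > 986 (Zephyr) > 985 (Calder) > 973 (Stratus) > 968 (Talon) > 960 (Sable) > …
Willow is highest → pays own bid, $991.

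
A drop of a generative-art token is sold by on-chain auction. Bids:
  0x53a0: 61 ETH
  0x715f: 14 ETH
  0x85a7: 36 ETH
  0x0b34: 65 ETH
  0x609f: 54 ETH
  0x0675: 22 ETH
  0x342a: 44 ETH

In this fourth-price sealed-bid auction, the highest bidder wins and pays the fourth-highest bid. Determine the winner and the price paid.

Bids ranked: 65 (0x0b34) > 61 (0x53a0) > 54 (0x609f) > 44 (0x342a) > 36 (0x85a7) > 22 (0x0675) > …
0x0b34 is highest; pays the fourth-highest bid, 44 ETH.

0x0b34 pays 44 ETH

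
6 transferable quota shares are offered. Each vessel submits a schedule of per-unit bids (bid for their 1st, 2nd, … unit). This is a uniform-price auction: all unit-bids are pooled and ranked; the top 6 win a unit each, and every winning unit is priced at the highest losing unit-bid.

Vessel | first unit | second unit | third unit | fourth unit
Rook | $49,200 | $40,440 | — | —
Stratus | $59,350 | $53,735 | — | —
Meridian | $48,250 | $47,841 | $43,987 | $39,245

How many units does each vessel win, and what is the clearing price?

Pooled unit-bids ranked (top 6): 59,350 (Stratus-1), 53,735 (Stratus-2), 49,200 (Rook-1), 48,250 (Meridian-1), 47,841 (Meridian-2), 43,987 (Meridian-3)
Highest rejected unit-bid = $40,440.
Allocation: Meridian 3, Rook 1, Stratus 2.

Meridian 3, Rook 1, Stratus 2; clearing price $40,440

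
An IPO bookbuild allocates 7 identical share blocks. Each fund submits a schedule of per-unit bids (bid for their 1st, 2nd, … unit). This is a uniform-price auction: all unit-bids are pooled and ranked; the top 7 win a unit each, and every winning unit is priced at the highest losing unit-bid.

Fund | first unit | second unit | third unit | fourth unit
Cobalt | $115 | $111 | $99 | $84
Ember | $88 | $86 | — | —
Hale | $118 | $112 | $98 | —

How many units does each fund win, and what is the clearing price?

Cobalt 3, Ember 1, Hale 3; clearing price $86

All unit-bids, highest first — top 7: 118 (Hale-1), 115 (Cobalt-1), 112 (Hale-2), 111 (Cobalt-2), 99 (Cobalt-3), 98 (Hale-3), 88 (Ember-1)
The (k+1)-th unit-bid is $86.
Allocation: Cobalt 3, Ember 1, Hale 3.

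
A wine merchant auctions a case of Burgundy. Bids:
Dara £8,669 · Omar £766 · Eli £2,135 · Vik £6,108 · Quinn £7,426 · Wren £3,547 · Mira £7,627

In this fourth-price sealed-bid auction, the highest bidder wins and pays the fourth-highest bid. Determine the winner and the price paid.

Sorting bids: 8,669 (Dara) > 7,627 (Mira) > 7,426 (Quinn) > 6,108 (Vik) > 3,547 (Wren) > 2,135 (Eli) > …
Dara is highest; pays the fourth-highest bid, £6,108.

Dara pays £6,108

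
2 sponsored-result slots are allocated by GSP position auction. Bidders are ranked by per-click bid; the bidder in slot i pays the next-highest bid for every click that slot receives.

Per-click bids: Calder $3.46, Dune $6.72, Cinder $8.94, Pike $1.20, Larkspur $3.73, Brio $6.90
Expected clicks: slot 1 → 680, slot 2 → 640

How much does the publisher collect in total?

Total revenue: $8992.80

Sorting advertisers: $8.94 (Cinder) > $6.90 (Brio) > $6.72 (Dune) > …
Slot 1: Cinder pays $6.90 × 680 = $4692.00
Slot 2: Brio pays $6.72 × 640 = $4300.80
Total = $8992.80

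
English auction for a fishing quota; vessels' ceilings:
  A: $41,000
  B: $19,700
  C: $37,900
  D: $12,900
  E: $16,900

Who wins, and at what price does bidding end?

A wins at $37,900

Limits in order: 41,000 (A) > 37,900 (C) > 19,700 (B) > 16,900 (E) > 12,900 (D)
C is the last rival to drop out, at $37,900; A remains and wins at that price.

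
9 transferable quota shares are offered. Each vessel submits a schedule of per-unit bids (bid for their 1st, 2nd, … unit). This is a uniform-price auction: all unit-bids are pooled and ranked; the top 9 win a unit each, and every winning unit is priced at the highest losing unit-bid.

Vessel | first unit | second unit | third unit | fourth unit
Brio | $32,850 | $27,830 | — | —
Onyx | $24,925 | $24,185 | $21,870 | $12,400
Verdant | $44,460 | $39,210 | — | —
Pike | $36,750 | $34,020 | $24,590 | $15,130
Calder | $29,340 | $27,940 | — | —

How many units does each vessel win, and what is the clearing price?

Brio 2, Calder 2, Onyx 1, Pike 2, Verdant 2; clearing price $24,590

All unit-bids, highest first — top 9: 44,460 (Verdant-1), 39,210 (Verdant-2), 36,750 (Pike-1), 34,020 (Pike-2), 32,850 (Brio-1), 29,340 (Calder-1), 27,940 (Calder-2), 27,830 (Brio-2), 24,925 (Onyx-1)
The (k+1)-th unit-bid is $24,590.
Allocation: Brio 2, Calder 2, Onyx 1, Pike 2, Verdant 2.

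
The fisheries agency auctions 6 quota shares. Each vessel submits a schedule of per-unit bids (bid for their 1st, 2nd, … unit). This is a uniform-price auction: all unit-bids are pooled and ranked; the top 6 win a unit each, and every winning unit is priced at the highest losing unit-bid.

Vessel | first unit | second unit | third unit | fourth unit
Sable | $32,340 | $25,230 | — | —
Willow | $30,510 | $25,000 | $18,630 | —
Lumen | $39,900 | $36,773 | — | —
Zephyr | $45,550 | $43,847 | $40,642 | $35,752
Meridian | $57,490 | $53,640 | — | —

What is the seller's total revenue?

Merging the schedules and taking the best 6: 57,490 (Meridian-1), 53,640 (Meridian-2), 45,550 (Zephyr-1), 43,847 (Zephyr-2), 40,642 (Zephyr-3), 39,900 (Lumen-1)
First bid not allocated: $36,773.
Allocation: Lumen 1, Meridian 2, Zephyr 3. Every unit priced at $36,773.
Revenue = 6 × 36,773 = $220,638.

Total revenue: $220,638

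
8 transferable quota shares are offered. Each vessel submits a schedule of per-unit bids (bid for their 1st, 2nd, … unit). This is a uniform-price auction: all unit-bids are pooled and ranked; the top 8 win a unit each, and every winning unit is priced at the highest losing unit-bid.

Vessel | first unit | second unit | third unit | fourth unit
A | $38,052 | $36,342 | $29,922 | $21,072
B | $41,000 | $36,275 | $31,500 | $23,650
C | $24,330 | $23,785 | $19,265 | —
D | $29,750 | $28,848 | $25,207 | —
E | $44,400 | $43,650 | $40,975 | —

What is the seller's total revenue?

Pooled unit-bids ranked (top 8): 44,400 (E-1), 43,650 (E-2), 41,000 (B-1), 40,975 (E-3), 38,052 (A-1), 36,342 (A-2), 36,275 (B-2), 31,500 (B-3)
The (k+1)-th unit-bid is $29,922.
Allocation: A 2, B 3, E 3. Every unit priced at $29,922.
Revenue = 8 × 29,922 = $239,376.

Total revenue: $239,376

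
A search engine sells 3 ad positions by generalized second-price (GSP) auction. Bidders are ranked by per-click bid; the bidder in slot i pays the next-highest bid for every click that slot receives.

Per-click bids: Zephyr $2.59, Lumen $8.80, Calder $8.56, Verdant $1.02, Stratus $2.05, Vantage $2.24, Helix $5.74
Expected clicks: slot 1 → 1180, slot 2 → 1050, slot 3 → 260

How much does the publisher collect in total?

Total revenue: $16801.20

Sorting advertisers: $8.80 (Lumen) > $8.56 (Calder) > $5.74 (Helix) > $2.59 (Zephyr) > …
Slot 1: Lumen pays $8.56 × 1180 = $10100.80
Slot 2: Calder pays $5.74 × 1050 = $6027.00
Slot 3: Helix pays $2.59 × 260 = $673.40
Total = $16801.20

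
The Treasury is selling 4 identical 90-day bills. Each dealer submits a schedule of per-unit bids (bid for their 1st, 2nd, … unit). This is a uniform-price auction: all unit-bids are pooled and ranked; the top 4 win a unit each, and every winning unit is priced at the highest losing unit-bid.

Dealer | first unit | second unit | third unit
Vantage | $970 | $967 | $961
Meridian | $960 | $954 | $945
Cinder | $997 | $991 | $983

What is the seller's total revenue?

Total revenue: $3,868

All unit-bids, highest first — top 4: 997 (Cinder-1), 991 (Cinder-2), 983 (Cinder-3), 970 (Vantage-1)
First bid not allocated: $967.
Allocation: Cinder 3, Vantage 1. Every unit priced at $967.
Revenue = 4 × 967 = $3,868.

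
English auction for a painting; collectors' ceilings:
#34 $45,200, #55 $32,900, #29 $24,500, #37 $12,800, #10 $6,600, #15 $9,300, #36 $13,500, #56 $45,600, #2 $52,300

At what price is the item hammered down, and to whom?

Rule: the price rises until one bidder remains; the winner pays the price at which the last rival dropped out.
Limits ranked: 52,300 (#2) > 45,600 (#56) > 45,200 (#34) > 32,900 (#55) > 24,500 (#29) > 13,500 (#36) > …
#56 is the last rival to drop out, at $45,600; #2 remains and wins at that price.

#2 wins at $45,600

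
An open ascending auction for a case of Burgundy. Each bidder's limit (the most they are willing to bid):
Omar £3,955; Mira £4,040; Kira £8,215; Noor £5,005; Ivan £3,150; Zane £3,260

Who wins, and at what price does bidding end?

Limits in order: 8,215 (Kira) > 5,005 (Noor) > 4,040 (Mira) > 3,955 (Omar) > 3,260 (Zane) > 3,150 (Ivan)
Noor is the last rival to drop out, at £5,005; Kira remains and wins at that price.

Kira wins at £5,005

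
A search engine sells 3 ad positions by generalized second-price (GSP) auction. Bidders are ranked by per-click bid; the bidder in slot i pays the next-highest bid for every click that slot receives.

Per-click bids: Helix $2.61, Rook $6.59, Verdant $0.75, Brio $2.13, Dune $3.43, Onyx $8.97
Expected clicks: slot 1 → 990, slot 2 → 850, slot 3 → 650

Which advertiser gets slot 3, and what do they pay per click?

Dune; $2.61 per click

Ranked by bid: $8.97 (Onyx) > $6.59 (Rook) > $3.43 (Dune) > $2.61 (Helix) > …
Slot 3 goes to the third-ranked bidder, Dune, who pays the next bid down: $2.61/click.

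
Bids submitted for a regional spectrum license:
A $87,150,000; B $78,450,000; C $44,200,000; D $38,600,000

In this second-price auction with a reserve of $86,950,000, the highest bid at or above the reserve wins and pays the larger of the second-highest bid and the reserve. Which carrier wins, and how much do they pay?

Bids ranked: 87,150,000 (A) > 78,450,000 (B) > 44,200,000 (C) > 38,600,000 (D)
Highest eligible bid: A at $87,150,000.
Second-highest bid $78,450,000 is below the reserve $86,950,000, so the reserve binds → payment $86,950,000.

A pays $86,950,000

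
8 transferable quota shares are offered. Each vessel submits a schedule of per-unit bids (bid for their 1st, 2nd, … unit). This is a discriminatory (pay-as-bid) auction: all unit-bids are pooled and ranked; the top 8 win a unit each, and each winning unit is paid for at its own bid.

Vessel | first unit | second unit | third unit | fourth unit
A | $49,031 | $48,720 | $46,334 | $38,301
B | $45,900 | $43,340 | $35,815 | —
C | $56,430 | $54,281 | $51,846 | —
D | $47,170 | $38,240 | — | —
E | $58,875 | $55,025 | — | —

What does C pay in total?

C pays $162,557

All unit-bids, highest first — top 8: 58,875 (E-1), 56,430 (C-1), 55,025 (E-2), 54,281 (C-2), 51,846 (C-3), 49,031 (A-1), 48,720 (A-2), 47,170 (D-1)
Next rejected bid: $46,334 (not a price — pay-as-bid).
C's winning unit-bids: 56,430 + 54,281 + 51,846 = $162,557.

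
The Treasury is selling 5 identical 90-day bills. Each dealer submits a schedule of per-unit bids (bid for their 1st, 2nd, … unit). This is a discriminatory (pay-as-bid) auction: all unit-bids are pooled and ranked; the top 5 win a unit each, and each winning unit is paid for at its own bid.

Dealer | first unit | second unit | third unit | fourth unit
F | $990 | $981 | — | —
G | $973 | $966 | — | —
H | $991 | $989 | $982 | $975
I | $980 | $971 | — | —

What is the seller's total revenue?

Merging the schedules and taking the best 5: 991 (H-1), 990 (F-1), 989 (H-2), 982 (H-3), 981 (F-2)
Next rejected bid: $980 (not a price — pay-as-bid).
Each winning unit pays its own bid.
Revenue = 991 + 990 + 989 + 982 + 981 = $4,933.

Total revenue: $4,933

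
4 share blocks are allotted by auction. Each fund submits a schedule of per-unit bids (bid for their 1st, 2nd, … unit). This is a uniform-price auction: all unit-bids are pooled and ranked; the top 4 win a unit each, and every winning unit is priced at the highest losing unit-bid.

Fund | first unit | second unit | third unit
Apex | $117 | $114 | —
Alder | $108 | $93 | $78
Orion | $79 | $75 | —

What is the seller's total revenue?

All unit-bids, highest first — top 4: 117 (Apex-1), 114 (Apex-2), 108 (Alder-1), 93 (Alder-2)
Highest rejected unit-bid = $79.
Allocation: Alder 2, Apex 2. Every unit priced at $79.
Revenue = 4 × 79 = $316.

Total revenue: $316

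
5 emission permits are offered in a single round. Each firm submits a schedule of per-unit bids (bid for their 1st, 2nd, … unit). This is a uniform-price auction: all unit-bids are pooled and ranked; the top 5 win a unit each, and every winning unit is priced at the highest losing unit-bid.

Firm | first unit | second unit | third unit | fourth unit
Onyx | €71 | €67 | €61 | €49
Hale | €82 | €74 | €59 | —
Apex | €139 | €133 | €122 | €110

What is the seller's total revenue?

Total revenue: €370

Merging the schedules and taking the best 5: 139 (Apex-1), 133 (Apex-2), 122 (Apex-3), 110 (Apex-4), 82 (Hale-1)
The (k+1)-th unit-bid is €74.
Allocation: Apex 4, Hale 1. Every unit priced at €74.
Revenue = 5 × 74 = €370.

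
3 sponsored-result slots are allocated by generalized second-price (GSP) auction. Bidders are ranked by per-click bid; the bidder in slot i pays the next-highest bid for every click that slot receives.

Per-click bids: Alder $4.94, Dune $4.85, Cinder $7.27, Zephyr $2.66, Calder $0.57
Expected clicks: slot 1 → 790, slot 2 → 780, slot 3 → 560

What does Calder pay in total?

Calder pays $0.00

Ranked by bid: $7.27 (Cinder) > $4.94 (Alder) > $4.85 (Dune) > $2.66 (Zephyr) > …
Calder ranks below slot 3 → no slot, pays nothing.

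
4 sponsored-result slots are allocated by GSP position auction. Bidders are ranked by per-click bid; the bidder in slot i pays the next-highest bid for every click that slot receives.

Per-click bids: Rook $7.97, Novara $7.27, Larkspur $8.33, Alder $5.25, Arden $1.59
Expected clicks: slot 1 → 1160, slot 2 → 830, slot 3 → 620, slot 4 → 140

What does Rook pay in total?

Rook pays $6034.10

Per-click bids in order: $8.33 (Larkspur) > $7.97 (Rook) > $7.27 (Novara) > $5.25 (Alder) > $1.59 (Arden)
Rook holds slot 2 → pays next bid $7.27 × 830 clicks = $6034.10.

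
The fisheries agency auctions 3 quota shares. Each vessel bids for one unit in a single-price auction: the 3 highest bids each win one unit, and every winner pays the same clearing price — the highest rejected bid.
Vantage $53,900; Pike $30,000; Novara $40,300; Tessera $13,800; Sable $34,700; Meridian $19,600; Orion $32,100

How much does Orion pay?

Sorting: 53,900 (Vantage), 40,300 (Novara), 34,700 (Sable), 32,100 (Orion), 30,000 (Pike), …
Winners (3 units): Vantage, Novara, Sable.
Clearing price = highest rejected bid = $32,100.
Orion does not win → pays $0.

Orion pays $0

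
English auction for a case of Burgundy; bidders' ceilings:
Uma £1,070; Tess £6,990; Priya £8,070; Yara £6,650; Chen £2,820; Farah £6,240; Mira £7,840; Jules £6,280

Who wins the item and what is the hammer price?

Limits ranked: 8,070 (Priya) > 7,840 (Mira) > 6,990 (Tess) > 6,650 (Yara) > 6,280 (Jules) > 6,240 (Farah) > …
Once the price passes £7,840, only Priya is left; the hammer falls at Mira's limit of £7,840.

Priya wins at £7,840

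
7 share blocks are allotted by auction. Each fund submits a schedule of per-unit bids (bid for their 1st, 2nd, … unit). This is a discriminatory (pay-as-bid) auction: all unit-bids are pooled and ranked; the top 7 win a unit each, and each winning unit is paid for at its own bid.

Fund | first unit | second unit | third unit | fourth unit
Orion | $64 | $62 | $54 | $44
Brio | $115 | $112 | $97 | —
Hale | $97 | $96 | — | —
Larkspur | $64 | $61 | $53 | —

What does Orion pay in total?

Orion pays $64

All unit-bids, highest first — top 7: 115 (Brio-1), 112 (Brio-2), 97 (Brio-3), 97 (Hale-1), 96 (Hale-2), 64 (Orion-1), 64 (Larkspur-1)
Next rejected bid: $62 (not a price — pay-as-bid).
Orion's winning unit-bids: 64 = $64.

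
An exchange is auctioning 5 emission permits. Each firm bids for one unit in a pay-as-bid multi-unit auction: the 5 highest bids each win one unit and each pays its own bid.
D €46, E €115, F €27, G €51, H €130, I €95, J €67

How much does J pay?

J pays €67

Bids ranked high→low: 130 (H), 115 (E), 95 (I), 67 (J), 51 (G), 46 (D), 27 (F)
The 5 highest are H, E, I, J, G.
J wins → own bid €67.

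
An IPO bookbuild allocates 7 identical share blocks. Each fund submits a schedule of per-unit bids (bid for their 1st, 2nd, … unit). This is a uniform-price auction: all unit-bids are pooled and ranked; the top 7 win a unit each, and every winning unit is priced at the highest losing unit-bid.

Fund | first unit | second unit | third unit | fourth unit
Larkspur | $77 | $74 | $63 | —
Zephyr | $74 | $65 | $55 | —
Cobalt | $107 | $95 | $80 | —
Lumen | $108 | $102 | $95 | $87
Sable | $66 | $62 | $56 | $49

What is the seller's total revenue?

Total revenue: $539

Merging the schedules and taking the best 7: 108 (Lumen-1), 107 (Cobalt-1), 102 (Lumen-2), 95 (Cobalt-2), 95 (Lumen-3), 87 (Lumen-4), 80 (Cobalt-3)
First bid not allocated: $77.
Allocation: Cobalt 3, Lumen 4. Every unit priced at $77.
Revenue = 7 × 77 = $539.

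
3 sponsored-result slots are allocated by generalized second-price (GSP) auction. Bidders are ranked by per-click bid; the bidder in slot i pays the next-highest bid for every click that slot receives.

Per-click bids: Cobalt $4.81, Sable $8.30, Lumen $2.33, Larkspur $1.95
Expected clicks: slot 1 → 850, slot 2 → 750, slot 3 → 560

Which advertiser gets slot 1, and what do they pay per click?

Sable; $4.81 per click

Sorting advertisers: $8.30 (Sable) > $4.81 (Cobalt) > $2.33 (Lumen) > $1.95 (Larkspur)
Slot 1 goes to the first-ranked bidder, Sable, who pays the next bid down: $4.81/click.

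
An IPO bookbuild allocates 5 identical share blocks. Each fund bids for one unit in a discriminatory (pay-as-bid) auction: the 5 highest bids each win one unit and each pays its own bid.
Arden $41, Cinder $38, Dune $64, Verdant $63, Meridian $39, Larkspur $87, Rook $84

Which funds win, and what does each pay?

Larkspur $87, Rook $84, Dune $64, Verdant $63, Arden $41

Bids ranked high→low: 87 (Larkspur), 84 (Rook), 64 (Dune), 63 (Verdant), 41 (Arden), 39 (Meridian), 38 (Cinder)
Top 5: Larkspur, Rook, Dune, Verdant, Arden.
Each winner pays its own bid: Larkspur $87, Rook $84, Dune $64, Verdant $63, Arden $41.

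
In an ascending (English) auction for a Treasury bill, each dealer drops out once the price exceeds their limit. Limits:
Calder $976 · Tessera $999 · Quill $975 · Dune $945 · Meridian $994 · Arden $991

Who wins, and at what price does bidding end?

Rule: the price rises until one bidder remains; the winner pays the price at which the last rival dropped out.
Limits ranked: 999 (Tessera) > 994 (Meridian) > 991 (Arden) > 976 (Calder) > 975 (Quill) > 945 (Dune)
Once the price passes $994, only Tessera is left; the hammer falls at Meridian's limit of $994.

Tessera wins at $994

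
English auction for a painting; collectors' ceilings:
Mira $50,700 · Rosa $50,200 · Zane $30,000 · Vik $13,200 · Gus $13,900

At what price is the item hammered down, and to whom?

Limits in order: 50,700 (Mira) > 50,200 (Rosa) > 30,000 (Zane) > 13,900 (Gus) > 13,200 (Vik)
Bidding ends when Rosa exits at $50,200; Mira takes it.

Mira wins at $50,200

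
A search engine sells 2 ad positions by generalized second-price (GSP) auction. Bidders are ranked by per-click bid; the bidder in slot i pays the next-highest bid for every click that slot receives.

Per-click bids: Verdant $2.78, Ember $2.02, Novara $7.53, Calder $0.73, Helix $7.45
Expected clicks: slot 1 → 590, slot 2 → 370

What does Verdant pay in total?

Verdant pays $0.00

Ranked by bid: $7.53 (Novara) > $7.45 (Helix) > $2.78 (Verdant) > …
Verdant ranks below slot 2 → no slot, pays nothing.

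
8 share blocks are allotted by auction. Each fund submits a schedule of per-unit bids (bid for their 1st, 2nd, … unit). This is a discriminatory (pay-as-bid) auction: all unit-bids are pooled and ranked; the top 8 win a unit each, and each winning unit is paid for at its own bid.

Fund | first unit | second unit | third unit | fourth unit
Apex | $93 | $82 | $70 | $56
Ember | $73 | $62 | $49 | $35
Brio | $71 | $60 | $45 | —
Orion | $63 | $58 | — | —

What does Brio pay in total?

Brio pays $131

All unit-bids, highest first — top 8: 93 (Apex-1), 82 (Apex-2), 73 (Ember-1), 71 (Brio-1), 70 (Apex-3), 63 (Orion-1), 62 (Ember-2), 60 (Brio-2)
Next rejected bid: $58 (not a price — pay-as-bid).
Brio's winning unit-bids: 71 + 60 = $131.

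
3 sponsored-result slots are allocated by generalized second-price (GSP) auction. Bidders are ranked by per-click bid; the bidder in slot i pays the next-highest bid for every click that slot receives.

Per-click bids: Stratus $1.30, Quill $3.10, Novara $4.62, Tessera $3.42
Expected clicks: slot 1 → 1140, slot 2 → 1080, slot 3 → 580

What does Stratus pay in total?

Per-click bids in order: $4.62 (Novara) > $3.42 (Tessera) > $3.10 (Quill) > $1.30 (Stratus)
Stratus ranks below slot 3 → no slot, pays nothing.

Stratus pays $0.00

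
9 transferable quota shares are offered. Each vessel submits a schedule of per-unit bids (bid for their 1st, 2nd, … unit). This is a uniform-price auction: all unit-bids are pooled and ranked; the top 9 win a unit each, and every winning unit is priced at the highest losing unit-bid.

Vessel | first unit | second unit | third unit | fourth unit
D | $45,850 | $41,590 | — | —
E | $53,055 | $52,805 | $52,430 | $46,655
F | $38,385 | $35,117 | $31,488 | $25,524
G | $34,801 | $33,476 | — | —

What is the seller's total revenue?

All unit-bids, highest first — top 9: 53,055 (E-1), 52,805 (E-2), 52,430 (E-3), 46,655 (E-4), 45,850 (D-1), 41,590 (D-2), 38,385 (F-1), 35,117 (F-2), 34,801 (G-1)
First bid not allocated: $33,476.
Allocation: D 2, E 4, F 2, G 1. Every unit priced at $33,476.
Revenue = 9 × 33,476 = $301,284.

Total revenue: $301,284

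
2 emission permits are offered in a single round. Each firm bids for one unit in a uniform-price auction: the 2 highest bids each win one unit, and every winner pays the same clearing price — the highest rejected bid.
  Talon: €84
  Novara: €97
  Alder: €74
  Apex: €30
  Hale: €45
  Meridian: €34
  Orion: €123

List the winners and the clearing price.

Ordering the bids: 123 (Orion), 97 (Novara), 84 (Talon), 74 (Alder), …
The 2 highest are Orion, Novara.
Highest unsuccessful bid: €84 → clearing price.

Orion, Novara; each pays €84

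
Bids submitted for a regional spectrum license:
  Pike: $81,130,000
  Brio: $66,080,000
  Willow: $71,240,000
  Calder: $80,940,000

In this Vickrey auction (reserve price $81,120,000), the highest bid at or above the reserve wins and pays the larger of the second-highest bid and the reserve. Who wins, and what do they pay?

Pike pays $81,120,000

Rule: the highest bid at or above the reserve wins and pays the larger of the second-highest bid and the reserve.
Sorting bids: 81,130,000 (Pike) > 80,940,000 (Calder) > 71,240,000 (Willow) > 66,080,000 (Brio)
Pike has the top bid at or above the reserve ($81,130,000).
max(second-highest $80,940,000, reserve $81,120,000) = $81,120,000.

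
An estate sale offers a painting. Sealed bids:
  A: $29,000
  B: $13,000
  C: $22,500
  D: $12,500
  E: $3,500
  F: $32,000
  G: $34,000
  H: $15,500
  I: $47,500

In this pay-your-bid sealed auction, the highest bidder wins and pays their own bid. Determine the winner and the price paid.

Rule: the highest bidder wins and pays their own bid.
Bids in order: 47,500 (I) > 34,000 (G) > 32,000 (F) > 29,000 (A) > 22,500 (C) > 15,500 (H) > …
I is highest → pays own bid, $47,500.

I pays $47,500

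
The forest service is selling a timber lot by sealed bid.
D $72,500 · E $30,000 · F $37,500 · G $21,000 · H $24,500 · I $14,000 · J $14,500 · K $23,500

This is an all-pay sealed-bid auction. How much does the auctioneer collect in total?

Total revenue: $237,500

Sorting bids: 72,500 (D) > 37,500 (F) > 30,000 (E) > 24,500 (H) > 23,500 (K) > 21,000 (G) > …
Every bidder forfeits their bid regardless of winning.
Revenue = 72,500 + 30,000 + 37,500 + 21,000 + 24,500 + 14,000 + 14,500 + 23,500 = $237,500.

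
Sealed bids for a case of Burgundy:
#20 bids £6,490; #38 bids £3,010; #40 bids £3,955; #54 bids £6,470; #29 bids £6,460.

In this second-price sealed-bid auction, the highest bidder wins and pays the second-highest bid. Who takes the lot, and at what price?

#20 pays £6,470

Bids ranked: 6,490 (#20) > 6,470 (#54) > 6,460 (#29) > 3,955 (#40) > 3,010 (#38)
#20 wins with the highest bid; price is set by the runner-up at £6,470.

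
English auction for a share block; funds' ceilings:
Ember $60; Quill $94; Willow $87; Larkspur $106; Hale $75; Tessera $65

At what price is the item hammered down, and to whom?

Limits ranked: 106 (Larkspur) > 94 (Quill) > 87 (Willow) > 75 (Hale) > 65 (Tessera) > 60 (Ember)
Once the price passes $94, only Larkspur is left; the hammer falls at Quill's limit of $94.

Larkspur wins at $94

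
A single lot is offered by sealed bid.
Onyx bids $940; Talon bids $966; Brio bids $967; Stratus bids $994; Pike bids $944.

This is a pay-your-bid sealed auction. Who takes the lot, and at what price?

Stratus pays $994

Bids ranked: 994 (Stratus) > 967 (Brio) > 966 (Talon) > 944 (Pike) > 940 (Onyx)
Stratus has the highest bid and pays exactly that: $994.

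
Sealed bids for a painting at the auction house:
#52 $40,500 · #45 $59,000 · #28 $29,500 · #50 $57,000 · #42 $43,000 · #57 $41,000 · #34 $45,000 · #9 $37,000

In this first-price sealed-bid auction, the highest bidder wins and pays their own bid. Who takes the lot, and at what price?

#45 pays $59,000

Bids ranked: 59,000 (#45) > 57,000 (#50) > 45,000 (#34) > 43,000 (#42) > 41,000 (#57) > 40,500 (#52) > …
#45 is highest → pays own bid, $59,000.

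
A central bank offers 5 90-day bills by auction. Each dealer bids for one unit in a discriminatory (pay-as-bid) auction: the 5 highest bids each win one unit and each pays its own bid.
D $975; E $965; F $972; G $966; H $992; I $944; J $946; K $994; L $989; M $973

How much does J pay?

Ordering the bids: 994 (K), 992 (H), 989 (L), 975 (D), 973 (M), 972 (F), 966 (G), …
The 5 highest are K, H, L, D, M.
J does not win → $0.

J pays $0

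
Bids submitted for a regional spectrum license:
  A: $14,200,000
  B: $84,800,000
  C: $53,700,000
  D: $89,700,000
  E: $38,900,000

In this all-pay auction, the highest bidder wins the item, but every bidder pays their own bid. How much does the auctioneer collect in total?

Total revenue: $281,300,000

Rule: the highest bidder wins the item, but every bidder pays their own bid.
Sorting bids: 89,700,000 (D) > 84,800,000 (B) > 53,700,000 (C) > 38,900,000 (E) > 14,200,000 (A)
D wins with the top bid; all bids are sunk regardless.
Every bidder forfeits their bid regardless of winning.
Revenue = 14,200,000 + 84,800,000 + 53,700,000 + 89,700,000 + 38,900,000 = $281,300,000.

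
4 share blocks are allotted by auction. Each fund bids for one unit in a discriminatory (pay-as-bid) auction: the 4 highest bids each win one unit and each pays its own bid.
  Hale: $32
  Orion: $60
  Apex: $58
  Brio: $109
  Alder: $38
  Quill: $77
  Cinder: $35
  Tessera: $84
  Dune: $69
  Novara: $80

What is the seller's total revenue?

Total revenue: $350

Bids ranked high→low: 109 (Brio), 84 (Tessera), 80 (Novara), 77 (Quill), 69 (Dune), 60 (Orion), …
The 4 highest are Brio, Tessera, Novara, Quill.
Total revenue = 109 + 84 + 80 + 77 = $350.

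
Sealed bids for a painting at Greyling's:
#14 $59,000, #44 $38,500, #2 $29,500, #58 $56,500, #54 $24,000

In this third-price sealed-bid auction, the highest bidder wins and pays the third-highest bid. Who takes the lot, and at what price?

Bids ranked: 59,000 (#14) > 56,500 (#58) > 38,500 (#44) > 29,500 (#2) > 24,000 (#54)
#14 wins; payment is bid #3 in the ranking = $38,500.

#14 pays $38,500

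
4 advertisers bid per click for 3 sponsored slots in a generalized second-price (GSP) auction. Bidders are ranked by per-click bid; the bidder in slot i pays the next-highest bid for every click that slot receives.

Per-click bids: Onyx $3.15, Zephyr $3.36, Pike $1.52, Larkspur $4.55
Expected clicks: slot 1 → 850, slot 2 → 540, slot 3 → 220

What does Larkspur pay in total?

Larkspur pays $2856.00

Per-click bids in order: $4.55 (Larkspur) > $3.36 (Zephyr) > $3.15 (Onyx) > $1.52 (Pike)
Larkspur holds slot 1 → pays next bid $3.36 × 850 clicks = $2856.00.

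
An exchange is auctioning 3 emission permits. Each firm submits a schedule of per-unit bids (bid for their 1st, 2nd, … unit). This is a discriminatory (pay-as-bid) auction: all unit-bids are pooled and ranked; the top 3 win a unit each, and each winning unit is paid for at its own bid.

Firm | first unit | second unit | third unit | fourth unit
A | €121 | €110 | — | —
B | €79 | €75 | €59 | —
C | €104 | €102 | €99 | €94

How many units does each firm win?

A 2, C 1

Merging the schedules and taking the best 3: 121 (A-1), 110 (A-2), 104 (C-1)
Next rejected bid: €102 (not a price — pay-as-bid).
Allocation: A 2, C 1.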